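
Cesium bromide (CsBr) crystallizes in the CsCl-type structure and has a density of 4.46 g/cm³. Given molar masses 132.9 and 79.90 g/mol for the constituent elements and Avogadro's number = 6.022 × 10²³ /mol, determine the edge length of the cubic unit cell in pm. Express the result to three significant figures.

430 pm

M(CsBr) = 212.8 g/mol; Z = 1 formula unit per cell.
a³ = Z·M/(N_A·ρ) = 1 × 212.8 / (6.022 × 10²³ × 4.46) = 7.923 × 10^-23 cm³, so a = 4.295 × 10^-8 cm = 430 pm.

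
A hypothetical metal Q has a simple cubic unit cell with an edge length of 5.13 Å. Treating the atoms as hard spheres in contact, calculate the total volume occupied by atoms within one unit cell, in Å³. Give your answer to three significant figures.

In a simple cubic lattice atoms touch along the cell edge, so a = 2r, so r = 0.5000a = 2.565 Å.
V_atoms = Z × (4/3)πr³ = 1 × (4/3)π × (2.565)³ = 70.7 Å³.

70.7 Å³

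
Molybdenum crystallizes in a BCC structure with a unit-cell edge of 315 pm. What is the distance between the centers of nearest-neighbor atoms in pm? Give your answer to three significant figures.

In a BCC structure, atoms touch along the body diagonal, so √3·a = 4r; the nearest-neighbor distance equals 2r = 0.8660·a.
d = 0.8660 × 315 = 273 pm.

273 pm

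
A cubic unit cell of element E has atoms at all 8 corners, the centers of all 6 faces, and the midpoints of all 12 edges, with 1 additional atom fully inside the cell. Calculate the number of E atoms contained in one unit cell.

Corner atoms are shared by 8 cells (1/8 each), face atoms by 2 (1/2 each), edge atoms by 4 (1/4 each), interior atoms are unshared.
Net atoms = 8 × 1/8 + 6 × 1/2 + 12 × 1/4 + 1 = 1 + 3 + 3 + 1 = 8.

8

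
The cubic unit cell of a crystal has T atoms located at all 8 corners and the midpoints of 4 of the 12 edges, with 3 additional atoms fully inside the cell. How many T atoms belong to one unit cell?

Corner atoms are shared by 8 cells (1/8 each), edge atoms by 4 (1/4 each), interior atoms are unshared.
Net atoms = 8 × 1/8 + 4 × 1/4 + 3 = 1 + 1 + 3 = 5.

5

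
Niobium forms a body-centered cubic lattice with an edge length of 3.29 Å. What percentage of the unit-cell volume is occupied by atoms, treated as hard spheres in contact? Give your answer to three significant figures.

In a BCC lattice atoms touch along the body diagonal, so √3·a = 4r, so r = 0.4330a = 1.425 Å.
Packing fraction = Z·(4/3)πr³ / a³ = 2 × (4/3)π × (1.425)³ / (3.29)³ = 0.6802 = 68.0%.

68.0%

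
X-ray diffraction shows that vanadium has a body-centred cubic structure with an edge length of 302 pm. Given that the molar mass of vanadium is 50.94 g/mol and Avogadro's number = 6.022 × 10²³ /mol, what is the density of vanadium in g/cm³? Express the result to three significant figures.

A BCC unit cell contains Z = 2 atoms.
Cell volume: a³ = (302 pm)³ = (3.020 × 10^-8 cm)³ = 2.754 × 10^-23 cm³.
ρ = Z·M/(N_A·a³) = 2 × 50.94 / (6.022 × 10²³ × 2.754 × 10^-23) = 6.142 g/cm³.

6.14 g/cm³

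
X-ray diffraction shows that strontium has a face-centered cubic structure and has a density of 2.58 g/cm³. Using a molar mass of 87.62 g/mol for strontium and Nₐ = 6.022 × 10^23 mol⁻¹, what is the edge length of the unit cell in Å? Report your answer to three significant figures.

6.09 Å

With Z = 4 atoms per FCC cell, a³ = Z·M/(N_A·ρ) = 4 × 87.62 / (6.022 × 10²³ × 2.580 g/cm³) = 2.256 × 10^-22 cm³.
a = (2.256 × 10^-22)^(1/3) = 6.087 × 10^-8 cm = 6.09 Å.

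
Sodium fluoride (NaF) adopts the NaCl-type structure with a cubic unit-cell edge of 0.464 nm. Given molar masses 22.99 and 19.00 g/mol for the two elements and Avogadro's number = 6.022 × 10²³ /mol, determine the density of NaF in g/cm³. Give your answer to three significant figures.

The NaCl-type structure contains Z = 4 formula units per cell; M(NaF) = 22.99 + 19.00 = 41.99 g/mol.
a³ = (4.640 × 10^-8 cm)³ = 9.990 × 10^-23 cm³.
ρ = 4 × 41.99 / (6.022 × 10²³ × 9.990 × 10^-23) = 2.792 g/cm³.

2.79 g/cm³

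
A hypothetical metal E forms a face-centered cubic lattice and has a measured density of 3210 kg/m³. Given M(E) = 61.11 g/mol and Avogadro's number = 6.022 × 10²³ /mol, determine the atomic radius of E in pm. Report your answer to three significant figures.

177 pm

For an FCC cell (Z = 4), a³ = Z·M/(N_A·ρ) = 4 × 61.11 / (6.022 × 10²³ × 3.210) = 1.265 × 10^-22 cm³, so a = 5.019 × 10^-8 cm = 501.9 pm.
Atoms touch along the face diagonal, so √2·a = 4r, so r = 0.3536 × a = 177 pm.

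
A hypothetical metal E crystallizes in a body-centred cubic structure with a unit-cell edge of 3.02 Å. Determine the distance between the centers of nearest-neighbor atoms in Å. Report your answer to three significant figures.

2.62 Å

In a BCC structure, atoms touch along the body diagonal, so √3·a = 4r; the nearest-neighbor distance equals 2r = 0.8660·a.
d = 0.8660 × 3.02 = 2.62 Å.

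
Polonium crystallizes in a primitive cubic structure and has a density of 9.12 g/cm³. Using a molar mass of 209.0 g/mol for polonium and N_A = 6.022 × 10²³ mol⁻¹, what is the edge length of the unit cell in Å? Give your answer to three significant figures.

3.36 Å

With Z = 1 atom per simple cubic cell, a³ = Z·M/(N_A·ρ) = 1 × 209.0 / (6.022 × 10²³ × 9.120 g/cm³) = 3.805 × 10^-23 cm³.
a = (3.805 × 10^-23)^(1/3) = 3.364 × 10^-8 cm = 3.36 Å.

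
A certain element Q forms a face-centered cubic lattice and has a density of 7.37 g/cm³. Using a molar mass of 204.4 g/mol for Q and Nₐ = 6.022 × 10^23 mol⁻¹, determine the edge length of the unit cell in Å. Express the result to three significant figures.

5.69 Å

With Z = 4 atoms per FCC cell, a³ = Z·M/(N_A·ρ) = 4 × 204.4 / (6.022 × 10²³ × 7.370 g/cm³) = 1.842 × 10^-22 cm³.
a = (1.842 × 10^-22)^(1/3) = 5.690 × 10^-8 cm = 5.69 Å.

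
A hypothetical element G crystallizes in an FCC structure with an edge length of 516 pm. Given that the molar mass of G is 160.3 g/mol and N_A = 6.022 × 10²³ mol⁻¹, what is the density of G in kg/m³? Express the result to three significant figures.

7750 kg/m³

An FCC unit cell contains Z = 4 atoms.
Cell volume: a³ = (516 pm)³ = (5.160 × 10^-8 cm)³ = 1.374 × 10^-22 cm³.
ρ = Z·M/(N_A·a³) = 4 × 160.3 / (6.022 × 10²³ × 1.374 × 10^-22) = 7.750 g/cm³ = 7750 kg/m³.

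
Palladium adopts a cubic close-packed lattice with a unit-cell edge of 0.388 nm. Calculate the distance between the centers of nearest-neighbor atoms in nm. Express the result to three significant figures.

0.274 nm

In an FCC structure, atoms touch along the face diagonal, so √2·a = 4r; the nearest-neighbor distance equals 2r = 0.7071·a.
d = 0.7071 × 0.388 = 0.274 nm.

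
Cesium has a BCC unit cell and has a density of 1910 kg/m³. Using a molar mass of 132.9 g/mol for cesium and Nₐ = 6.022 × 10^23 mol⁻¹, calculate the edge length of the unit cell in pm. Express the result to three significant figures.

With Z = 2 atoms per BCC cell, a³ = Z·M/(N_A·ρ) = 2 × 132.9 / (6.022 × 10²³ × 1.910 g/cm³) = 2.311 × 10^-22 cm³.
a = (2.311 × 10^-22)^(1/3) = 6.137 × 10^-8 cm = 614 pm.

614 pm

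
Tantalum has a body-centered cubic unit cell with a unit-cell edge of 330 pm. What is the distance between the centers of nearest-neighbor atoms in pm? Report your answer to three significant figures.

In a BCC structure, atoms touch along the body diagonal, so √3·a = 4r; the nearest-neighbor distance equals 2r = 0.8660·a.
d = 0.8660 × 330 = 286 pm.

286 pm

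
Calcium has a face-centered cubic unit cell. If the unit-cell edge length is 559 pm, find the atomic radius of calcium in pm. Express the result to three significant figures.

In an FCC lattice, atoms touch along the face diagonal, so √2·a = 4r.
r = √2·a/4 = 1.4142 × 559 / 4 = 198 pm.

198 pm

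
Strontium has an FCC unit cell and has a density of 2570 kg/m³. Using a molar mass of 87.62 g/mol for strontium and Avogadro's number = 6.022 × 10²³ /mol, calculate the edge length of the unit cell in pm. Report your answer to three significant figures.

With Z = 4 atoms per FCC cell, a³ = Z·M/(N_A·ρ) = 4 × 87.62 / (6.022 × 10²³ × 2.570 g/cm³) = 2.265 × 10^-22 cm³.
a = (2.265 × 10^-22)^(1/3) = 6.095 × 10^-8 cm = 610 pm.

610 pm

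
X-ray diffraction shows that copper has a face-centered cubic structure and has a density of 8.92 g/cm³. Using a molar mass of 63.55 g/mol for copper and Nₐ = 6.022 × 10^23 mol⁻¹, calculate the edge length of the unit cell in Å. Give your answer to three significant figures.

3.62 Å

With Z = 4 atoms per FCC cell, a³ = Z·M/(N_A·ρ) = 4 × 63.55 / (6.022 × 10²³ × 8.920 g/cm³) = 4.732 × 10^-23 cm³.
a = (4.732 × 10^-23)^(1/3) = 3.617 × 10^-8 cm = 3.62 Å.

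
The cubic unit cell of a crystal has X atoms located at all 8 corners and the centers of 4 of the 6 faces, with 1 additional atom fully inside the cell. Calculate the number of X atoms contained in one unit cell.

Corner atoms are shared by 8 cells (1/8 each), face atoms by 2 (1/2 each), interior atoms are unshared.
Net atoms = 8 × 1/8 + 4 × 1/2 + 1 = 1 + 2 + 1 = 4.

4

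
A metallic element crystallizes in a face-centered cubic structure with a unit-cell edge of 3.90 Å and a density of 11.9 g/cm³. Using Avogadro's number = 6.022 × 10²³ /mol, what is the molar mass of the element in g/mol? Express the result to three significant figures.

An FCC cell has Z = 4 atoms; a = 3.900 × 10^-8 cm.
M = ρ·N_A·a³/Z = 11.9 × 6.022 × 10²³ × 5.932 × 10^-23 / 4 = 106 g/mol.

106 g/mol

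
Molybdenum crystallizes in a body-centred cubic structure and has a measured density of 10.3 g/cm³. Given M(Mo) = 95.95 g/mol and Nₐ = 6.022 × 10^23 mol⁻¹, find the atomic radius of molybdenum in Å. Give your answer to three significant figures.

For a BCC cell (Z = 2), a³ = Z·M/(N_A·ρ) = 2 × 95.95 / (6.022 × 10²³ × 10.30) = 3.094 × 10^-23 cm³, so a = 3.139 × 10^-8 cm = 3.139 Å.
Atoms touch along the body diagonal, so √3·a = 4r, so r = 0.4330 × a = 1.36 Å.

1.36 Å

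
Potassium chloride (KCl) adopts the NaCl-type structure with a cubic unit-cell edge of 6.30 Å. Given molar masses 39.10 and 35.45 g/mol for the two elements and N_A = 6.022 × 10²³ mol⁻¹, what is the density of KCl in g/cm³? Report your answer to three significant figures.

The NaCl-type structure contains Z = 4 formula units per cell; M(KCl) = 39.10 + 35.45 = 74.55 g/mol.
a³ = (6.300 × 10^-8 cm)³ = 2.500 × 10^-22 cm³.
ρ = 4 × 74.55 / (6.022 × 10²³ × 2.500 × 10^-22) = 1.980 g/cm³.

1.98 g/cm³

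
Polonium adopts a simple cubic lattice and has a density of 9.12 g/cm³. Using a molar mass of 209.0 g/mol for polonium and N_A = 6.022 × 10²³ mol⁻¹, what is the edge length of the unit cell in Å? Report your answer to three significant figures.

3.36 Å

With Z = 1 atom per simple cubic cell, a³ = Z·M/(N_A·ρ) = 1 × 209.0 / (6.022 × 10²³ × 9.120 g/cm³) = 3.805 × 10^-23 cm³.
a = (3.805 × 10^-23)^(1/3) = 3.364 × 10^-8 cm = 3.36 Å.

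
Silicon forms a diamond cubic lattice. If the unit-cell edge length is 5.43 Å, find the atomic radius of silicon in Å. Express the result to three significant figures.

In a diamond cubic lattice, nearest neighbors lie along the body diagonal with √3·a = 8r.
r = √3·a/8 = 1.7321 × 5.43 / 8 = 1.18 Å.

1.18 Å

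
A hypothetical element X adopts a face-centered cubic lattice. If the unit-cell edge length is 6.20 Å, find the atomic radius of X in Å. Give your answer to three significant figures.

2.19 Å

In an FCC lattice, atoms touch along the face diagonal, so √2·a = 4r.
r = √2·a/4 = 1.4142 × 6.20 / 4 = 2.19 Å.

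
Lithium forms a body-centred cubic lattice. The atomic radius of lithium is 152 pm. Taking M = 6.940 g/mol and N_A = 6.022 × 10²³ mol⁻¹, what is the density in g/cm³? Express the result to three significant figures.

0.533 g/cm³

In a BCC lattice, atoms touch along the body diagonal, so √3·a = 4r, giving a = 351.0 pm = 3.510 × 10^-8 cm.
With Z = 2, ρ = Z·M/(N_A·a³) = 2 × 6.940 / (6.022 × 10²³ × 4.325 × 10^-23) = 0.5329 g/cm³.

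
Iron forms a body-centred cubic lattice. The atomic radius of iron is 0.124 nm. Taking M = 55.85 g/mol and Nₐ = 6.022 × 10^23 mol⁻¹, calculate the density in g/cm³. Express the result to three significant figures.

7.90 g/cm³

In a BCC lattice, atoms touch along the body diagonal, so √3·a = 4r, giving a = 0.2864 nm = 2.864 × 10^-8 cm.
With Z = 2, ρ = Z·M/(N_A·a³) = 2 × 55.85 / (6.022 × 10²³ × 2.348 × 10^-23) = 7.899 g/cm³.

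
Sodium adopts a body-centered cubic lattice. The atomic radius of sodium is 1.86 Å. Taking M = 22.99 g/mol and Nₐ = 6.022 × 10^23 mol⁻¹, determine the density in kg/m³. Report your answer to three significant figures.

963 kg/m³

In a BCC lattice, atoms touch along the body diagonal, so √3·a = 4r, giving a = 4.295 Å = 4.295 × 10^-8 cm.
With Z = 2, ρ = Z·M/(N_A·a³) = 2 × 22.99 / (6.022 × 10²³ × 7.926 × 10^-23) = 0.9634 g/cm³ = 963 kg/m³.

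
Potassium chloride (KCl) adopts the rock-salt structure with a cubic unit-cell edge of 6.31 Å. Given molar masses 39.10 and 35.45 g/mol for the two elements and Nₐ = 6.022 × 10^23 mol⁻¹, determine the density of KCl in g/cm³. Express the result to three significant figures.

1.97 g/cm³

The rock-salt structure contains Z = 4 formula units per cell; M(KCl) = 39.10 + 35.45 = 74.55 g/mol.
a³ = (6.310 × 10^-8 cm)³ = 2.512 × 10^-22 cm³.
ρ = 4 × 74.55 / (6.022 × 10²³ × 2.512 × 10^-22) = 1.971 g/cm³.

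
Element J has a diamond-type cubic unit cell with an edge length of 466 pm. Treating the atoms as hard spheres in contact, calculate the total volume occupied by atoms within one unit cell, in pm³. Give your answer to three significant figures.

3.44 × 10^7 pm³

In a diamond cubic lattice nearest neighbors lie along the body diagonal with √3·a = 8r, so r = 0.2165a = 100.9 pm.
V_atoms = Z × (4/3)πr³ = 8 × (4/3)π × (100.9)³ = 3.44 × 10^7 pm³.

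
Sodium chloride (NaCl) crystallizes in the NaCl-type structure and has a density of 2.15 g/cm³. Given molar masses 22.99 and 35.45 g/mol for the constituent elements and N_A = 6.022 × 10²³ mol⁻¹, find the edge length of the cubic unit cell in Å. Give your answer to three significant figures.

M(NaCl) = 58.44 g/mol; Z = 4 formula units per cell.
a³ = Z·M/(N_A·ρ) = 4 × 58.44 / (6.022 × 10²³ × 2.15) = 1.805 × 10^-22 cm³, so a = 5.652 × 10^-8 cm = 5.65 Å.

5.65 Å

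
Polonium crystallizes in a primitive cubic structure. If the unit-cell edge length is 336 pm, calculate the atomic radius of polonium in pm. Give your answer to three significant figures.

168 pm

In a simple cubic lattice, atoms touch along the cell edge, so a = 2r.
r = a/2 = 336/2 = 168 pm.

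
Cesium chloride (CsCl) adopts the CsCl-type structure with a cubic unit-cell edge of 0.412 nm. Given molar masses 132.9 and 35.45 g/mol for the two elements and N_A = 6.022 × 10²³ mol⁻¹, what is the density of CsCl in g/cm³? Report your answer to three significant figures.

The CsCl-type structure contains Z = 1 formula unit per cell; M(CsCl) = 132.9 + 35.45 = 168.35 g/mol.
a³ = (4.120 × 10^-8 cm)³ = 6.993 × 10^-23 cm³.
ρ = 1 × 168.35 / (6.022 × 10²³ × 6.993 × 10^-23) = 3.997 g/cm³.

4.00 g/cm³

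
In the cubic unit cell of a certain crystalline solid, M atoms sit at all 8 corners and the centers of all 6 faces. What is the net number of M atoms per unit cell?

Corner atoms are shared by 8 cells (1/8 each), face atoms by 2 (1/2 each).
Net atoms = 8 × 1/8 + 6 × 1/2 = 1 + 3 = 4.

4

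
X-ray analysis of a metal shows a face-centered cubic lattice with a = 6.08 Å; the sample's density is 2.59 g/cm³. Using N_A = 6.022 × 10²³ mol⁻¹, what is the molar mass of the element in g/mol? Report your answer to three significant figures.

87.6 g/mol

An FCC cell has Z = 4 atoms; a = 6.080 × 10^-8 cm.
M = ρ·N_A·a³/Z = 2.59 × 6.022 × 10²³ × 2.248 × 10^-22 / 4 = 87.6 g/mol.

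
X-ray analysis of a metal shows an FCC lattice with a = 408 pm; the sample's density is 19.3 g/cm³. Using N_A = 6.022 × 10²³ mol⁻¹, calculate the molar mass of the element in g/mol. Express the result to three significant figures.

An FCC cell has Z = 4 atoms; a = 4.080 × 10^-8 cm.
M = ρ·N_A·a³/Z = 19.3 × 6.022 × 10²³ × 6.792 × 10^-23 / 4 = 197 g/mol.

197 g/mol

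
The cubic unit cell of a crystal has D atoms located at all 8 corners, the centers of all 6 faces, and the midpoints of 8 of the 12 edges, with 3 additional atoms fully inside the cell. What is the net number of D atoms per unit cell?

Corner atoms are shared by 8 cells (1/8 each), face atoms by 2 (1/2 each), edge atoms by 4 (1/4 each), interior atoms are unshared.
Net atoms = 8 × 1/8 + 6 × 1/2 + 8 × 1/4 + 3 = 1 + 3 + 2 + 3 = 9.

9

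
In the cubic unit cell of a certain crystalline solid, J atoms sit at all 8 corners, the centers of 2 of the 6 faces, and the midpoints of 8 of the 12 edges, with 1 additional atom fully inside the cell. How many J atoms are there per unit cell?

Corner atoms are shared by 8 cells (1/8 each), face atoms by 2 (1/2 each), edge atoms by 4 (1/4 each), interior atoms are unshared.
Net atoms = 8 × 1/8 + 2 × 1/2 + 8 × 1/4 + 1 = 1 + 1 + 2 + 1 = 5.

5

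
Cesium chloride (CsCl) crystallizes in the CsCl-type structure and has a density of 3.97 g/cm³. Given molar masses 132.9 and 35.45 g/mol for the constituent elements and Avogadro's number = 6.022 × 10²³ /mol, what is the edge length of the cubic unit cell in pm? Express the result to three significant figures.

413 pm

M(CsCl) = 168.35 g/mol; Z = 1 formula unit per cell.
a³ = Z·M/(N_A·ρ) = 1 × 168.35 / (6.022 × 10²³ × 3.97) = 7.042 × 10^-23 cm³, so a = 4.129 × 10^-8 cm = 413 pm.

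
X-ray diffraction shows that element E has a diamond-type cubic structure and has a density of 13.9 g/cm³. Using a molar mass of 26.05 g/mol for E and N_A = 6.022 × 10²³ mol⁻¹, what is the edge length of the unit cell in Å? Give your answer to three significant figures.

With Z = 8 atoms per diamond cubic cell, a³ = Z·M/(N_A·ρ) = 8 × 26.05 / (6.022 × 10²³ × 13.90 g/cm³) = 2.490 × 10^-23 cm³.
a = (2.490 × 10^-23)^(1/3) = 2.920 × 10^-8 cm = 2.92 Å.

2.92 Å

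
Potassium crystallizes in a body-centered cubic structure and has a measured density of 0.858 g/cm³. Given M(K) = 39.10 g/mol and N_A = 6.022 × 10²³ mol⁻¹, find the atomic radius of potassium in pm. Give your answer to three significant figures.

231 pm

For a BCC cell (Z = 2), a³ = Z·M/(N_A·ρ) = 2 × 39.10 / (6.022 × 10²³ × 0.8580) = 1.513 × 10^-22 cm³, so a = 5.329 × 10^-8 cm = 532.9 pm.
Atoms touch along the body diagonal, so √3·a = 4r, so r = 0.4330 × a = 231 pm.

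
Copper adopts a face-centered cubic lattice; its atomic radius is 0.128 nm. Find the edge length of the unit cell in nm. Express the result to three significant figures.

In an FCC lattice, atoms touch along the face diagonal, so √2·a = 4r.
a = 4r/√2 = 4 × 0.128 / 1.4142 = 0.362 nm.

0.362 nm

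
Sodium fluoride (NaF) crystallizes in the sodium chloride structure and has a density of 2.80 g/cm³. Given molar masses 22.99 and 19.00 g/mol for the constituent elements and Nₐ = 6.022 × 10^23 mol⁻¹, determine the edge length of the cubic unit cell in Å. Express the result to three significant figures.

4.64 Å

M(NaF) = 41.99 g/mol; Z = 4 formula units per cell.
a³ = Z·M/(N_A·ρ) = 4 × 41.99 / (6.022 × 10²³ × 2.80) = 9.961 × 10^-23 cm³, so a = 4.636 × 10^-8 cm = 4.64 Å.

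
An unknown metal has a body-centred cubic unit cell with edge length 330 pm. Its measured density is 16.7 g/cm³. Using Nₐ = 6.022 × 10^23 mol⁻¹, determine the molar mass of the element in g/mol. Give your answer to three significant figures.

A BCC cell has Z = 2 atoms; a = 3.300 × 10^-8 cm.
M = ρ·N_A·a³/Z = 16.7 × 6.022 × 10²³ × 3.594 × 10^-23 / 2 = 181 g/mol.

181 g/mol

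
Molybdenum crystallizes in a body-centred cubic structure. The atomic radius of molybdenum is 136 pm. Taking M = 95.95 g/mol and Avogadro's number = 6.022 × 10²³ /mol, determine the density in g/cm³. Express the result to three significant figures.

In a BCC lattice, atoms touch along the body diagonal, so √3·a = 4r, giving a = 314.1 pm = 3.141 × 10^-8 cm.
With Z = 2, ρ = Z·M/(N_A·a³) = 2 × 95.95 / (6.022 × 10²³ × 3.098 × 10^-23) = 10.29 g/cm³.

10.3 g/cm³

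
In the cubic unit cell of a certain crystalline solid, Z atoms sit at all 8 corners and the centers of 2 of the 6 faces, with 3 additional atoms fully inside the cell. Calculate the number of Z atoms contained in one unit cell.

5

Corner atoms are shared by 8 cells (1/8 each), face atoms by 2 (1/2 each), interior atoms are unshared.
Net atoms = 8 × 1/8 + 2 × 1/2 + 3 = 1 + 1 + 3 = 5.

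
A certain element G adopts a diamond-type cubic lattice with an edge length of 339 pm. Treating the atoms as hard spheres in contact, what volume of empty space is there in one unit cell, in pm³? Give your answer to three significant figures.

2.57 × 10^7 pm³

In a diamond cubic lattice nearest neighbors lie along the body diagonal with √3·a = 8r, so r = 0.2165a = 73.40 pm.
V_cell = a³ = 3.896 × 10^7 pm³; V_atoms = 8 × (4/3)πr³ = 1.325 × 10^7 pm³.
Empty space = 3.896 × 10^7 − 1.325 × 10^7 = 2.57 × 10^7 pm³.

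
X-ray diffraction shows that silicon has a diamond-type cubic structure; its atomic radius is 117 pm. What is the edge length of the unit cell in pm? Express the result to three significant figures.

540 pm

In a diamond cubic lattice, nearest neighbors lie along the body diagonal with √3·a = 8r.
a = 8r/√3 = 8 × 117 / 1.7321 = 540 pm.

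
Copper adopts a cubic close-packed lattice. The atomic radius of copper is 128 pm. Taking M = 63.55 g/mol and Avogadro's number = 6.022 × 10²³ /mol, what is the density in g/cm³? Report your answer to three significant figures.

8.90 g/cm³

In an FCC lattice, atoms touch along the face diagonal, so √2·a = 4r, giving a = 362.0 pm = 3.620 × 10^-8 cm.
With Z = 4, ρ = Z·M/(N_A·a³) = 4 × 63.55 / (6.022 × 10²³ × 4.745 × 10^-23) = 8.895 g/cm³.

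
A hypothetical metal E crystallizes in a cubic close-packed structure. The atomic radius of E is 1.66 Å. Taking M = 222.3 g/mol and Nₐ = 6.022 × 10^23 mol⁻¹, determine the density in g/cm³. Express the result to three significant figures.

14.3 g/cm³

In an FCC lattice, atoms touch along the face diagonal, so √2·a = 4r, giving a = 4.695 Å = 4.695 × 10^-8 cm.
With Z = 4, ρ = Z·M/(N_A·a³) = 4 × 222.3 / (6.022 × 10²³ × 1.035 × 10^-22) = 14.27 g/cm³.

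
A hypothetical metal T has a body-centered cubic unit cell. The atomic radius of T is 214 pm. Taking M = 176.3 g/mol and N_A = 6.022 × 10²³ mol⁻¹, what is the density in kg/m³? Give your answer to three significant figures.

In a BCC lattice, atoms touch along the body diagonal, so √3·a = 4r, giving a = 494.2 pm = 4.942 × 10^-8 cm.
With Z = 2, ρ = Z·M/(N_A·a³) = 2 × 176.3 / (6.022 × 10²³ × 1.207 × 10^-22) = 4.851 g/cm³ = 4850 kg/m³.

4850 kg/m³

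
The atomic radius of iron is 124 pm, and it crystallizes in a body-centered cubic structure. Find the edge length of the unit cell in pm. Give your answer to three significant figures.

In a BCC lattice, atoms touch along the body diagonal, so √3·a = 4r.
a = 4r/√3 = 4 × 124 / 1.7321 = 286 pm.

286 pm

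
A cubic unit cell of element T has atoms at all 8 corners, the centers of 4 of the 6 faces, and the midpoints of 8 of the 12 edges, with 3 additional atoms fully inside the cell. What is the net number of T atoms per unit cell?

Corner atoms are shared by 8 cells (1/8 each), face atoms by 2 (1/2 each), edge atoms by 4 (1/4 each), interior atoms are unshared.
Net atoms = 8 × 1/8 + 4 × 1/2 + 8 × 1/4 + 3 = 1 + 2 + 2 + 3 = 8.

8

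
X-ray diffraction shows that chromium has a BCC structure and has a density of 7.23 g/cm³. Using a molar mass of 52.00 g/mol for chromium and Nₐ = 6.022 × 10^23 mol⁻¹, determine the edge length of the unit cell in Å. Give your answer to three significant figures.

2.88 Å

With Z = 2 atoms per BCC cell, a³ = Z·M/(N_A·ρ) = 2 × 52.00 / (6.022 × 10²³ × 7.230 g/cm³) = 2.389 × 10^-23 cm³.
a = (2.389 × 10^-23)^(1/3) = 2.880 × 10^-8 cm = 2.88 Å.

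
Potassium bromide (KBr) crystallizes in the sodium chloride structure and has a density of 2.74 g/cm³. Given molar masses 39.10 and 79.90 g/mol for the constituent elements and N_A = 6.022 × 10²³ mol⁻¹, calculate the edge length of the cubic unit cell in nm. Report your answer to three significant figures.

0.661 nm

M(KBr) = 119.0 g/mol; Z = 4 formula units per cell.
a³ = Z·M/(N_A·ρ) = 4 × 119.0 / (6.022 × 10²³ × 2.74) = 2.885 × 10^-22 cm³, so a = 6.608 × 10^-8 cm = 0.661 nm.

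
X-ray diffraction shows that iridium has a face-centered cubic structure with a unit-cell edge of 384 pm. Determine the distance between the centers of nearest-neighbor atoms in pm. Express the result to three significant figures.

In an FCC structure, atoms touch along the face diagonal, so √2·a = 4r; the nearest-neighbor distance equals 2r = 0.7071·a.
d = 0.7071 × 384 = 272 pm.

272 pm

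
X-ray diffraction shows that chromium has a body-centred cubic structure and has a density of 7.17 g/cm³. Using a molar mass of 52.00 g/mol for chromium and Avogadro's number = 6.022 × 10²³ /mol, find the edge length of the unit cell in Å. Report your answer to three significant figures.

With Z = 2 atoms per BCC cell, a³ = Z·M/(N_A·ρ) = 2 × 52.00 / (6.022 × 10²³ × 7.170 g/cm³) = 2.409 × 10^-23 cm³.
a = (2.409 × 10^-23)^(1/3) = 2.888 × 10^-8 cm = 2.89 Å.

2.89 Å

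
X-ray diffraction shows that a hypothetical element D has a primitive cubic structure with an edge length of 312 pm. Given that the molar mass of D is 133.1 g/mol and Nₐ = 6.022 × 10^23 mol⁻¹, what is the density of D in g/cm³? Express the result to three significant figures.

A simple cubic unit cell contains Z = 1 atom.
Cell volume: a³ = (312 pm)³ = (3.120 × 10^-8 cm)³ = 3.037 × 10^-23 cm³.
ρ = Z·M/(N_A·a³) = 1 × 133.1 / (6.022 × 10²³ × 3.037 × 10^-23) = 7.277 g/cm³.

7.28 g/cm³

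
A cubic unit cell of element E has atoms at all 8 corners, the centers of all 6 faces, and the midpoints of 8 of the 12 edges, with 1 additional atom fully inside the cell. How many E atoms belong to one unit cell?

7

Corner atoms are shared by 8 cells (1/8 each), face atoms by 2 (1/2 each), edge atoms by 4 (1/4 each), interior atoms are unshared.
Net atoms = 8 × 1/8 + 6 × 1/2 + 8 × 1/4 + 1 = 1 + 3 + 2 + 1 = 7.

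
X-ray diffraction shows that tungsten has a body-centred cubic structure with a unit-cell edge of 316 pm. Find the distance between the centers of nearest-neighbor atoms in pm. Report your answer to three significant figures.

In a BCC structure, atoms touch along the body diagonal, so √3·a = 4r; the nearest-neighbor distance equals 2r = 0.8660·a.
d = 0.8660 × 316 = 274 pm.

274 pm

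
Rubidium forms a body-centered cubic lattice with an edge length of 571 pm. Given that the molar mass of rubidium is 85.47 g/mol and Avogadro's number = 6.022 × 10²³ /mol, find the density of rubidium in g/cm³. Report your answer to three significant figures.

1.52 g/cm³

A BCC unit cell contains Z = 2 atoms.
Cell volume: a³ = (571 pm)³ = (5.710 × 10^-8 cm)³ = 1.862 × 10^-22 cm³.
ρ = Z·M/(N_A·a³) = 2 × 85.47 / (6.022 × 10²³ × 1.862 × 10^-22) = 1.525 g/cm³.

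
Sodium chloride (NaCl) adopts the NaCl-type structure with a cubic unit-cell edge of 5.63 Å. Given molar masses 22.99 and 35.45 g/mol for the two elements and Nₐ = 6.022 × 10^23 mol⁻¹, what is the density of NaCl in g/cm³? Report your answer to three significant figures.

2.18 g/cm³

The NaCl-type structure contains Z = 4 formula units per cell; M(NaCl) = 22.99 + 35.45 = 58.44 g/mol.
a³ = (5.630 × 10^-8 cm)³ = 1.785 × 10^-22 cm³.
ρ = 4 × 58.44 / (6.022 × 10²³ × 1.785 × 10^-22) = 2.175 g/cm³.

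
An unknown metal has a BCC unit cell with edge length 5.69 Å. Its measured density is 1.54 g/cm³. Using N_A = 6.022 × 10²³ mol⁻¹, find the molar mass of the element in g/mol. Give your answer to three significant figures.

A BCC cell has Z = 2 atoms; a = 5.690 × 10^-8 cm.
M = ρ·N_A·a³/Z = 1.54 × 6.022 × 10²³ × 1.842 × 10^-22 / 2 = 85.4 g/mol.

85.4 g/mol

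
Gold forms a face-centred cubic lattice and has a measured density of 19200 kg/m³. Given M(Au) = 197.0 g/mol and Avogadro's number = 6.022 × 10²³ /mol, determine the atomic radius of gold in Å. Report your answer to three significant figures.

1.44 Å

For an FCC cell (Z = 4), a³ = Z·M/(N_A·ρ) = 4 × 197.0 / (6.022 × 10²³ × 19.20) = 6.815 × 10^-23 cm³, so a = 4.085 × 10^-8 cm = 4.085 Å.
Atoms touch along the face diagonal, so √2·a = 4r, so r = 0.3536 × a = 1.44 Å.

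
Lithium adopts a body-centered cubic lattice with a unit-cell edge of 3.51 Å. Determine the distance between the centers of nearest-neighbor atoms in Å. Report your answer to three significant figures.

In a BCC structure, atoms touch along the body diagonal, so √3·a = 4r; the nearest-neighbor distance equals 2r = 0.8660·a.
d = 0.8660 × 3.51 = 3.04 Å.

3.04 Å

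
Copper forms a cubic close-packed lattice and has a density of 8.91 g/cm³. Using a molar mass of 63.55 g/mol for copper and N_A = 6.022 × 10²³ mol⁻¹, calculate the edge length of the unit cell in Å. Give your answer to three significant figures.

With Z = 4 atoms per FCC cell, a³ = Z·M/(N_A·ρ) = 4 × 63.55 / (6.022 × 10²³ × 8.910 g/cm³) = 4.738 × 10^-23 cm³.
a = (4.738 × 10^-23)^(1/3) = 3.618 × 10^-8 cm = 3.62 Å.

3.62 Å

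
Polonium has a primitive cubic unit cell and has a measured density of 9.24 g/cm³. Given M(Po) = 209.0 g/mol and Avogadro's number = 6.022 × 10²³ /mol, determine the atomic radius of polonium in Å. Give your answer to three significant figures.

1.67 Å

For a simple cubic cell (Z = 1), a³ = Z·M/(N_A·ρ) = 1 × 209.0 / (6.022 × 10²³ × 9.240) = 3.756 × 10^-23 cm³, so a = 3.349 × 10^-8 cm = 3.349 Å.
Atoms touch along the cell edge, so a = 2r, so r = 0.5000 × a = 1.67 Å.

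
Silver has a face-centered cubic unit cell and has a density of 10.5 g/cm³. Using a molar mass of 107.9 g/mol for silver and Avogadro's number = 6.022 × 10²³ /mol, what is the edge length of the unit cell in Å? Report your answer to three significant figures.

With Z = 4 atoms per FCC cell, a³ = Z·M/(N_A·ρ) = 4 × 107.9 / (6.022 × 10²³ × 10.50 g/cm³) = 6.826 × 10^-23 cm³.
a = (6.826 × 10^-23)^(1/3) = 4.087 × 10^-8 cm = 4.09 Å.

4.09 Å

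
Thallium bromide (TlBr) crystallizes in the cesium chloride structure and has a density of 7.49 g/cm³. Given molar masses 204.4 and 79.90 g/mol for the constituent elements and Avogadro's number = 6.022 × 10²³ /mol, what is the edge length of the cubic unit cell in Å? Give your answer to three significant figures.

3.98 Å

M(TlBr) = 284.3 g/mol; Z = 1 formula unit per cell.
a³ = Z·M/(N_A·ρ) = 1 × 284.3 / (6.022 × 10²³ × 7.49) = 6.303 × 10^-23 cm³, so a = 3.980 × 10^-8 cm = 3.98 Å.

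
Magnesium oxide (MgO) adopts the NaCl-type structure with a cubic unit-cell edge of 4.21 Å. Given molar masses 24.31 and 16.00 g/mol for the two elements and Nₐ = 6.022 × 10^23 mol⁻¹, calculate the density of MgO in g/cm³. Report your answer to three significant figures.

The NaCl-type structure contains Z = 4 formula units per cell; M(MgO) = 24.31 + 16.00 = 40.31 g/mol.
a³ = (4.210 × 10^-8 cm)³ = 7.462 × 10^-23 cm³.
ρ = 4 × 40.31 / (6.022 × 10²³ × 7.462 × 10^-23) = 3.588 g/cm³.

3.59 g/cm³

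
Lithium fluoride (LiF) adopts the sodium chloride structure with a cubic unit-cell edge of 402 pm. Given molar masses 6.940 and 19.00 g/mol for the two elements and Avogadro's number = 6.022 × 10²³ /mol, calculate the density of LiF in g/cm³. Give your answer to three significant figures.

The sodium chloride structure contains Z = 4 formula units per cell; M(LiF) = 6.940 + 19.00 = 25.94 g/mol.
a³ = (4.020 × 10^-8 cm)³ = 6.496 × 10^-23 cm³.
ρ = 4 × 25.94 / (6.022 × 10²³ × 6.496 × 10^-23) = 2.652 g/cm³.

2.65 g/cm³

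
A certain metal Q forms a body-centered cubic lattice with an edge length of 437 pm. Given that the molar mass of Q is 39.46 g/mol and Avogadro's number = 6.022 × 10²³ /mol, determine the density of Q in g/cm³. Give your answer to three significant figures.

1.57 g/cm³

A BCC unit cell contains Z = 2 atoms.
Cell volume: a³ = (437 pm)³ = (4.370 × 10^-8 cm)³ = 8.345 × 10^-23 cm³.
ρ = Z·M/(N_A·a³) = 2 × 39.46 / (6.022 × 10²³ × 8.345 × 10^-23) = 1.570 g/cm³.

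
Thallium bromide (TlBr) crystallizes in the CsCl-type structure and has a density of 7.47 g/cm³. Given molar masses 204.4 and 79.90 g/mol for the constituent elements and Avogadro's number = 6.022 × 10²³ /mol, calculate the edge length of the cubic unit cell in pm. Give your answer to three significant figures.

398 pm

M(TlBr) = 284.3 g/mol; Z = 1 formula unit per cell.
a³ = Z·M/(N_A·ρ) = 1 × 284.3 / (6.022 × 10²³ × 7.47) = 6.320 × 10^-23 cm³, so a = 3.983 × 10^-8 cm = 398 pm.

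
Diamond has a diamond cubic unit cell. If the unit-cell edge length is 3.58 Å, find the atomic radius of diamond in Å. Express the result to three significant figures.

0.775 Å

In a diamond cubic lattice, nearest neighbors lie along the body diagonal with √3·a = 8r.
r = √3·a/8 = 1.7321 × 3.58 / 8 = 0.775 Å.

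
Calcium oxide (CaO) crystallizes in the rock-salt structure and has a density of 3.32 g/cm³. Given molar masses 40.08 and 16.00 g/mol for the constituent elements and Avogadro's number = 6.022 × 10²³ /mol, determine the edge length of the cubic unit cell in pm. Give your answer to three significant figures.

482 pm

M(CaO) = 56.08 g/mol; Z = 4 formula units per cell.
a³ = Z·M/(N_A·ρ) = 4 × 56.08 / (6.022 × 10²³ × 3.32) = 1.122 × 10^-22 cm³, so a = 4.823 × 10^-8 cm = 482 pm.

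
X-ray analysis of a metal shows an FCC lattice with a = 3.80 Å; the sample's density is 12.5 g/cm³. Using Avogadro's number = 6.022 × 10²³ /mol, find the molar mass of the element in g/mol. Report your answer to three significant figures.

An FCC cell has Z = 4 atoms; a = 3.800 × 10^-8 cm.
M = ρ·N_A·a³/Z = 12.5 × 6.022 × 10²³ × 5.487 × 10^-23 / 4 = 103 g/mol.

103 g/mol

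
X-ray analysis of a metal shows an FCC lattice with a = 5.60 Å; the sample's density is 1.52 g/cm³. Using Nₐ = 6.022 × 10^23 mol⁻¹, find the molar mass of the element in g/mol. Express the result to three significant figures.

An FCC cell has Z = 4 atoms; a = 5.600 × 10^-8 cm.
M = ρ·N_A·a³/Z = 1.52 × 6.022 × 10²³ × 1.756 × 10^-22 / 4 = 40.2 g/mol.

40.2 g/mol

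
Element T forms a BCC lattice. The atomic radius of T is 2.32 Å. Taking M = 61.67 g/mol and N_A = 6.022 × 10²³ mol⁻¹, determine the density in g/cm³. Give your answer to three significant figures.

1.33 g/cm³

In a BCC lattice, atoms touch along the body diagonal, so √3·a = 4r, giving a = 5.358 Å = 5.358 × 10^-8 cm.
With Z = 2, ρ = Z·M/(N_A·a³) = 2 × 61.67 / (6.022 × 10²³ × 1.538 × 10^-22) = 1.332 g/cm³.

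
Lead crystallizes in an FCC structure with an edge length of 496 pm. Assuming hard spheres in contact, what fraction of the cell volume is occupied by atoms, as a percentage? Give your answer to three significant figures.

In an FCC lattice atoms touch along the face diagonal, so √2·a = 4r, so r = 0.3536a = 175.4 pm.
Packing fraction = Z·(4/3)πr³ / a³ = 4 × (4/3)π × (175.4)³ / (496)³ = 0.7405 = 74.0%.

74.0%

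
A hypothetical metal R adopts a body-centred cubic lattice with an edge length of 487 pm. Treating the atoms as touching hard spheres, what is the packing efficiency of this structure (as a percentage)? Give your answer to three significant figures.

In a BCC lattice atoms touch along the body diagonal, so √3·a = 4r, so r = 0.4330a = 210.9 pm.
Packing fraction = Z·(4/3)πr³ / a³ = 2 × (4/3)π × (210.9)³ / (487)³ = 0.6802 = 68.0%.

68.0%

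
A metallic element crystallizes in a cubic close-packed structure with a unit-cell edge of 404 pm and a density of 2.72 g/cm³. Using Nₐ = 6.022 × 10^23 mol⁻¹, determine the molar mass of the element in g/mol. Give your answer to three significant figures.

An FCC cell has Z = 4 atoms; a = 4.040 × 10^-8 cm.
M = ρ·N_A·a³/Z = 2.72 × 6.022 × 10²³ × 6.594 × 10^-23 / 4 = 27.0 g/mol.

27.0 g/mol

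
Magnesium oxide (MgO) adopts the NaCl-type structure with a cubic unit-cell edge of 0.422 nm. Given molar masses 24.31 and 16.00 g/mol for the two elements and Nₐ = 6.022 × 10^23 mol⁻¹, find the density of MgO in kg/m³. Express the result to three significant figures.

The NaCl-type structure contains Z = 4 formula units per cell; M(MgO) = 24.31 + 16.00 = 40.31 g/mol.
a³ = (4.220 × 10^-8 cm)³ = 7.515 × 10^-23 cm³.
ρ = 4 × 40.31 / (6.022 × 10²³ × 7.515 × 10^-23) = 3.563 g/cm³ = 3560 kg/m³.

3560 kg/m³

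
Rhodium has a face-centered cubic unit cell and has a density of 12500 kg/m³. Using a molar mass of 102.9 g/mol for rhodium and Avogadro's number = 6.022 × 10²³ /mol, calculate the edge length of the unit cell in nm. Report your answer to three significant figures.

0.380 nm

With Z = 4 atoms per FCC cell, a³ = Z·M/(N_A·ρ) = 4 × 102.9 / (6.022 × 10²³ × 12.50 g/cm³) = 5.468 × 10^-23 cm³.
a = (5.468 × 10^-23)^(1/3) = 3.796 × 10^-8 cm = 0.380 nm.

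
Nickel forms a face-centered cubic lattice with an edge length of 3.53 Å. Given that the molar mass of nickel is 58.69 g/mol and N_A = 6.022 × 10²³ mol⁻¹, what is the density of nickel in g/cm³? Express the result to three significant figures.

An FCC unit cell contains Z = 4 atoms.
Cell volume: a³ = (3.53 Å)³ = (3.530 × 10^-8 cm)³ = 4.399 × 10^-23 cm³.
ρ = Z·M/(N_A·a³) = 4 × 58.69 / (6.022 × 10²³ × 4.399 × 10^-23) = 8.863 g/cm³.

8.86 g/cm³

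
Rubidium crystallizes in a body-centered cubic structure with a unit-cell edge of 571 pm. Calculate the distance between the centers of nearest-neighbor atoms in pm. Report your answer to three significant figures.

In a BCC structure, atoms touch along the body diagonal, so √3·a = 4r; the nearest-neighbor distance equals 2r = 0.8660·a.
d = 0.8660 × 571 = 495 pm.

495 pm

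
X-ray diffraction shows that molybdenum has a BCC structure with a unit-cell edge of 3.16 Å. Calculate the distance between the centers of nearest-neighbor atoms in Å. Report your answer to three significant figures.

2.74 Å

In a BCC structure, atoms touch along the body diagonal, so √3·a = 4r; the nearest-neighbor distance equals 2r = 0.8660·a.
d = 0.8660 × 3.16 = 2.74 Å.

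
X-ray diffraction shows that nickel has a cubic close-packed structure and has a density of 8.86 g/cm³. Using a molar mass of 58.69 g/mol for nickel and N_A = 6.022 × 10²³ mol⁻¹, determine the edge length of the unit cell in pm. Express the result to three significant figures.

With Z = 4 atoms per FCC cell, a³ = Z·M/(N_A·ρ) = 4 × 58.69 / (6.022 × 10²³ × 8.860 g/cm³) = 4.400 × 10^-23 cm³.
a = (4.400 × 10^-23)^(1/3) = 3.530 × 10^-8 cm = 353 pm.

353 pm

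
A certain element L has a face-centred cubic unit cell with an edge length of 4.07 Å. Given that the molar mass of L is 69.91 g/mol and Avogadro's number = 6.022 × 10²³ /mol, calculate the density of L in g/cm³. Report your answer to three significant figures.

An FCC unit cell contains Z = 4 atoms.
Cell volume: a³ = (4.07 Å)³ = (4.070 × 10^-8 cm)³ = 6.742 × 10^-23 cm³.
ρ = Z·M/(N_A·a³) = 4 × 69.91 / (6.022 × 10²³ × 6.742 × 10^-23) = 6.888 g/cm³.

6.89 g/cm³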